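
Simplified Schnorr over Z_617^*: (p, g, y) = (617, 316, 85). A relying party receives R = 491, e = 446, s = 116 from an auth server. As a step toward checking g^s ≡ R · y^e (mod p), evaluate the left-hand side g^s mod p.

277

316^116 mod 617 = 277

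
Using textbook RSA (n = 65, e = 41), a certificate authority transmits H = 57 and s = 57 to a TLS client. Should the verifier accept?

s^2 ≡ 57^2 = 3249 ≡ 64
s^4 ≡ 64^2 = 4096 ≡ 1
s^8 ≡ 1^2 = 1
s^16 ≡ 1^2 = 1
s^32 ≡ 1^2 = 1
41 = 32 + 8 + 1, so s^41 ≡ 1·1·57 ≡ 57 (mod 65)
s^41 mod 65 = 57 matches H.

accept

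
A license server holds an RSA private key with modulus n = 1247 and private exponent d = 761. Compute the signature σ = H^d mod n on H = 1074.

Squares mod 1247: H^1≡1074, H^2≡1, H^4≡1, H^8≡1, H^16≡1, H^32≡1, H^64≡1, H^128≡1, H^256≡1, H^512≡1
761 = 512 + 128 + 64 + 32 + 16 + 8 + 1, so H^761 ≡ 1·1·1·1·1·1·1074 ≡ 1074 (mod 1247)

1074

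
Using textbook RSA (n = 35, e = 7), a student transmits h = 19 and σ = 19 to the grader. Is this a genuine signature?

σ^2 ≡ 19^2 = 361 ≡ 11
σ^4 ≡ 11^2 = 121 ≡ 16
7 = 4 + 2 + 1, so σ^7 ≡ 16·11·19 ≡ 19 (mod 35)
σ^7 mod 35 = 19 matches h.

genuine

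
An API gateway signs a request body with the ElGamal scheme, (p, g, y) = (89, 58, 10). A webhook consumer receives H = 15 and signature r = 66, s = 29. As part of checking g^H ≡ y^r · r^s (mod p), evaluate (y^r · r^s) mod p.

61

10^2 = 100 ≡ 11
10^4 ≡ 11^2 = 121 ≡ 32
10^8 ≡ 32^2 = 1024 ≡ 45
10^16 ≡ 45^2 = 2025 ≡ 67
10^32 ≡ 67^2 = 4489 ≡ 39
10^64 ≡ 39^2 = 1521 ≡ 8
66 = 64 + 2, so 10^66 ≡ 8·11 ≡ 88 (mod 89)
66^2 = 4356 ≡ 84
66^4 ≡ 84^2 = 7056 ≡ 25
66^8 ≡ 25^2 = 625 ≡ 2
66^16 ≡ 2^2 = 4
29 = 16 + 8 + 4 + 1, so 66^29 ≡ 4·2·25·66 ≡ 28 (mod 89)
y^r · r^s ≡ 88·28 = 2464 ≡ 61 (mod 89)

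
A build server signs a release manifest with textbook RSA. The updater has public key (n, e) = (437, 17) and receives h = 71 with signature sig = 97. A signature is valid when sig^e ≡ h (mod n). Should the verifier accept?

reject

sig^2 ≡ 97^2 = 9409 ≡ 232
sig^4 ≡ 232^2 = 53824 ≡ 73
sig^8 ≡ 73^2 = 5329 ≡ 85
sig^16 ≡ 85^2 = 7225 ≡ 233
17 = 16 + 1, so sig^17 ≡ 233·97 ≡ 314 (mod 437)
sig^17 mod 437 = 314, but h = 71.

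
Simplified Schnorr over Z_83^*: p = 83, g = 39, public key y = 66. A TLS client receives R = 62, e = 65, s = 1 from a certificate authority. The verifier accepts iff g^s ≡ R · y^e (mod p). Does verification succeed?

g^s mod p:
39^1 mod 83 = 39
R · y^e mod p:
66^2 = 4356 ≡ 40
66^4 ≡ 40^2 = 1600 ≡ 23
66^8 ≡ 23^2 = 529 ≡ 31
66^16 ≡ 31^2 = 961 ≡ 48
66^32 ≡ 48^2 = 2304 ≡ 63
66^64 ≡ 63^2 = 3969 ≡ 68
65 = 64 + 1, so 66^65 ≡ 68·66 ≡ 6 (mod 83)
62·6 = 372 ≡ 40 (mod 83)
39 ≠ 40; the check fails.

fails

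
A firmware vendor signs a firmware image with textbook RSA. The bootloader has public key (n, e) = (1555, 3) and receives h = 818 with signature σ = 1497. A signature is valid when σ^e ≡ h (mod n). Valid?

yes

σ^3 mod 1555 = 818
Since 818 equals the digest 818, verification succeeds.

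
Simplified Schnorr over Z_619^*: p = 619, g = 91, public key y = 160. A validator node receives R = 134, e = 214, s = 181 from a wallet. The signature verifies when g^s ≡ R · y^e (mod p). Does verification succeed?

fails

g^s mod p:
Squares mod 619: 91^1≡91, 91^2≡234, 91^4≡284, 91^8≡186, 91^16≡551, 91^32≡291, 91^64≡497, 91^128≡28
181 = 128 + 32 + 16 + 4 + 1, so 91^181 ≡ 28·291·551·284·91 ≡ 420 (mod 619)
R · y^e mod p:
Squares mod 619: 160^1≡160, 160^2≡221, 160^4≡559, 160^8≡505, 160^16≡616, 160^32≡9, 160^64≡81, 160^128≡371
214 = 128 + 64 + 16 + 4 + 2, so 160^214 ≡ 371·81·616·559·221 ≡ 505 (mod 619)
134·505 = 67670 ≡ 199 (mod 619)
420 ≠ 199; the check fails.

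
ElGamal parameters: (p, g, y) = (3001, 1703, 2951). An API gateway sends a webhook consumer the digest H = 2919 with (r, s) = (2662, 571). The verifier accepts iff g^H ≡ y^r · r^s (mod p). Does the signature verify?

does not verify

Left side g^H mod p:
1703^2 = 2900209 ≡ 1243
1703^4 ≡ 1243^2 = 1545049 ≡ 2535
1703^8 ≡ 2535^2 = 6426225 ≡ 1084
1703^16 ≡ 1084^2 = 1175056 ≡ 1665
1703^32 ≡ 1665^2 = 2772225 ≡ 2302
1703^64 ≡ 2302^2 = 5299204 ≡ 2439
1703^128 ≡ 2439^2 = 5948721 ≡ 739
1703^256 ≡ 739^2 = 546121 ≡ 2940
1703^512 ≡ 2940^2 = 8643600 ≡ 720
1703^1024 ≡ 720^2 = 518400 ≡ 2228
1703^2048 ≡ 2228^2 = 4963984 ≡ 330
2919 = 2048 + 512 + 256 + 64 + 32 + 4 + 2 + 1, so 1703^2919 ≡ 330·720·2940·2439·2302·2535·1243·1703 ≡ 2556 (mod 3001)
Right side y^r · r^s mod p:
2951^2 = 8708401 ≡ 2500
2951^4 ≡ 2500^2 = 6250000 ≡ 1918
2951^8 ≡ 1918^2 = 3678724 ≡ 2499
2951^16 ≡ 2499^2 = 6245001 ≡ 2921
2951^32 ≡ 2921^2 = 8532241 ≡ 398
2951^64 ≡ 398^2 = 158404 ≡ 2352
2951^128 ≡ 2352^2 = 5531904 ≡ 1061
2951^256 ≡ 1061^2 = 1125721 ≡ 346
2951^512 ≡ 346^2 = 119716 ≡ 2677
2951^1024 ≡ 2677^2 = 7166329 ≡ 2942
2951^2048 ≡ 2942^2 = 8655364 ≡ 480
2662 = 2048 + 512 + 64 + 32 + 4 + 2, so 2951^2662 ≡ 480·2677·2352·398·1918·2500 ≡ 478 (mod 3001)
2662^2 = 7086244 ≡ 883
2662^4 ≡ 883^2 = 779689 ≡ 2430
2662^8 ≡ 2430^2 = 5904900 ≡ 1933
2662^16 ≡ 1933^2 = 3736489 ≡ 244
2662^32 ≡ 244^2 = 59536 ≡ 2517
2662^64 ≡ 2517^2 = 6335289 ≡ 178
2662^128 ≡ 178^2 = 31684 ≡ 1674
2662^256 ≡ 1674^2 = 2802276 ≡ 2343
2662^512 ≡ 2343^2 = 5489649 ≡ 820
571 = 512 + 32 + 16 + 8 + 2 + 1, so 2662^571 ≡ 820·2517·244·1933·883·2662 ≡ 2759 (mod 3001)
478·2759 = 1318802 ≡ 1363 (mod 3001)
2556 ≠ 1363, so verification fails.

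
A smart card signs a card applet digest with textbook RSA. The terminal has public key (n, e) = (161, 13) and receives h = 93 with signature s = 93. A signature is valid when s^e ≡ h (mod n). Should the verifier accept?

accept

s^2 ≡ 93^2 = 8649 ≡ 116
s^4 ≡ 116^2 = 13456 ≡ 93
s^8 ≡ 93^2 = 8649 ≡ 116
13 = 8 + 4 + 1, so s^13 ≡ 116·93·93 ≡ 93 (mod 161)
93 = h, so the signature checks out.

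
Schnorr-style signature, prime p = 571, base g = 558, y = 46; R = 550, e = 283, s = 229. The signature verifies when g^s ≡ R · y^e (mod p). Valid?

g^s mod p:
558^2 = 311364 ≡ 169
558^4 ≡ 169^2 = 28561 ≡ 11
558^8 ≡ 11^2 = 121
558^16 ≡ 121^2 = 14641 ≡ 366
558^32 ≡ 366^2 = 133956 ≡ 342
558^64 ≡ 342^2 = 116964 ≡ 480
558^128 ≡ 480^2 = 230400 ≡ 287
229 = 128 + 64 + 32 + 4 + 1, so 558^229 ≡ 287·480·342·11·558 ≡ 108 (mod 571)
R · y^e mod p:
46^2 = 2116 ≡ 403
46^4 ≡ 403^2 = 162409 ≡ 245
46^8 ≡ 245^2 = 60025 ≡ 70
46^16 ≡ 70^2 = 4900 ≡ 332
46^32 ≡ 332^2 = 110224 ≡ 21
46^64 ≡ 21^2 = 441
46^128 ≡ 441^2 = 194481 ≡ 341
46^256 ≡ 341^2 = 116281 ≡ 368
283 = 256 + 16 + 8 + 2 + 1, so 46^283 ≡ 368·332·70·403·46 ≡ 17 (mod 571)
550·17 = 9350 ≡ 214 (mod 571)
108 ≠ 214; the check fails.

no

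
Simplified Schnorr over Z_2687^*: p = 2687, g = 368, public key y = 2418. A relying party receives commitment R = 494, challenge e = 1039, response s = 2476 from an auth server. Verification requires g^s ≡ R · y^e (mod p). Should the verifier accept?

g^s mod p:
368^2 = 135424 ≡ 1074
368^4 ≡ 1074^2 = 1153476 ≡ 753
368^8 ≡ 753^2 = 567009 ≡ 52
368^16 ≡ 52^2 = 2704 ≡ 17
368^32 ≡ 17^2 = 289
368^64 ≡ 289^2 = 83521 ≡ 224
368^128 ≡ 224^2 = 50176 ≡ 1810
368^256 ≡ 1810^2 = 3276100 ≡ 647
368^512 ≡ 647^2 = 418609 ≡ 2124
368^1024 ≡ 2124^2 = 4511376 ≡ 2590
368^2048 ≡ 2590^2 = 6708100 ≡ 1348
2476 = 2048 + 256 + 128 + 32 + 8 + 4, so 368^2476 ≡ 1348·647·1810·289·52·753 ≡ 31 (mod 2687)
R · y^e mod p:
2418^2 = 5846724 ≡ 2499
2418^4 ≡ 2499^2 = 6245001 ≡ 413
2418^8 ≡ 413^2 = 170569 ≡ 1288
2418^16 ≡ 1288^2 = 1658944 ≡ 1065
2418^32 ≡ 1065^2 = 1134225 ≡ 311
2418^64 ≡ 311^2 = 96721 ≡ 2676
2418^128 ≡ 2676^2 = 7160976 ≡ 121
2418^256 ≡ 121^2 = 14641 ≡ 1206
2418^512 ≡ 1206^2 = 1454436 ≡ 769
2418^1024 ≡ 769^2 = 591361 ≡ 221
1039 = 1024 + 8 + 4 + 2 + 1, so 2418^1039 ≡ 221·1288·413·2499·2418 ≡ 54 (mod 2687)
494·54 = 26676 ≡ 2493 (mod 2687)
31 ≠ 2493; the check fails.

reject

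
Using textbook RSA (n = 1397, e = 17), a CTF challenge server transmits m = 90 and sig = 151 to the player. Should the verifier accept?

accept

sig^2 ≡ 151^2 = 22801 ≡ 449
sig^4 ≡ 449^2 = 201601 ≡ 433
sig^8 ≡ 433^2 = 187489 ≡ 291
sig^16 ≡ 291^2 = 84681 ≡ 861
17 = 16 + 1, so sig^17 ≡ 861·151 ≡ 90 (mod 1397)
90 = m, so the signature checks out.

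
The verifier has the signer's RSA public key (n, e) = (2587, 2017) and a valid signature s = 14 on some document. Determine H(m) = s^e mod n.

755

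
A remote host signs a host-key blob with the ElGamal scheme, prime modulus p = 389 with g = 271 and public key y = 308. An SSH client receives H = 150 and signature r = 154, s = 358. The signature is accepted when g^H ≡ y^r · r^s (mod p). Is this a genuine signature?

Left side g^H mod p:
271^2 = 73441 ≡ 309
271^4 ≡ 309^2 = 95481 ≡ 176
271^8 ≡ 176^2 = 30976 ≡ 245
271^16 ≡ 245^2 = 60025 ≡ 119
271^32 ≡ 119^2 = 14161 ≡ 157
271^64 ≡ 157^2 = 24649 ≡ 142
271^128 ≡ 142^2 = 20164 ≡ 325
150 = 128 + 16 + 4 + 2, so 271^150 ≡ 325·119·176·309 ≡ 373 (mod 389)
Right side y^r · r^s mod p:
308^2 = 94864 ≡ 337
308^4 ≡ 337^2 = 113569 ≡ 370
308^8 ≡ 370^2 = 136900 ≡ 361
308^16 ≡ 361^2 = 130321 ≡ 6
308^32 ≡ 6^2 = 36
308^64 ≡ 36^2 = 1296 ≡ 129
308^128 ≡ 129^2 = 16641 ≡ 303
154 = 128 + 16 + 8 + 2, so 308^154 ≡ 303·6·361·337 ≡ 252 (mod 389)
154^2 = 23716 ≡ 376
154^4 ≡ 376^2 = 141376 ≡ 169
154^8 ≡ 169^2 = 28561 ≡ 164
154^16 ≡ 164^2 = 26896 ≡ 55
154^32 ≡ 55^2 = 3025 ≡ 302
154^64 ≡ 302^2 = 91204 ≡ 178
154^128 ≡ 178^2 = 31684 ≡ 175
154^256 ≡ 175^2 = 30625 ≡ 283
358 = 256 + 64 + 32 + 4 + 2, so 154^358 ≡ 283·178·302·169·376 ≡ 179 (mod 389)
252·179 = 45108 ≡ 373 (mod 389)
373 ≡ 373 (mod 389), so the signature is genuine.

genuine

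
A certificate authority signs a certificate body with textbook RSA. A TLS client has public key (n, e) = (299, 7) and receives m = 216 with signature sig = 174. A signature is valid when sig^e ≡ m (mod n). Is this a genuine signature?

Squares mod 299: sig^1≡174, sig^2≡77, sig^4≡248
7 = 4 + 2 + 1, so sig^7 ≡ 248·77·174 ≡ 216 (mod 299)
Since 216 equals the digest 216, verification succeeds.

genuine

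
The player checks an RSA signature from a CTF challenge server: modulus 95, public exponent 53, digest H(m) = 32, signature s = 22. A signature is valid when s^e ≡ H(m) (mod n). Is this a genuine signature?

genuine

s^2 ≡ 22^2 = 484 ≡ 9
s^4 ≡ 9^2 = 81
s^8 ≡ 81^2 = 6561 ≡ 6
s^16 ≡ 6^2 = 36
s^32 ≡ 36^2 = 1296 ≡ 61
53 = 32 + 16 + 4 + 1, so s^53 ≡ 61·36·81·22 ≡ 32 (mod 95)
32 = H(m), so the signature checks out.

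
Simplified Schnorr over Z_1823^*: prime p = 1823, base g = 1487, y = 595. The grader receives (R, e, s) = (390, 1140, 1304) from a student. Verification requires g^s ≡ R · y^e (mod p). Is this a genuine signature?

forged

g^s mod p:
Squares mod 1823: 1487^1≡1487, 1487^2≡1693, 1487^4≡493, 1487^8≡590, 1487^16≡1730, 1487^32≡1357, 1487^64≡219, 1487^128≡563, 1487^256≡1590, 1487^512≡1422, 1487^1024≡377
1304 = 1024 + 256 + 16 + 8, so 1487^1304 ≡ 377·1590·1730·590 ≡ 501 (mod 1823)
R · y^e mod p:
Squares mod 1823: 595^1≡595, 595^2≡363, 595^4≡513, 595^8≡657, 595^16≡1421, 595^32≡1180, 595^64≡1451, 595^128≡1659, 595^256≡1374, 595^512≡1071, 595^1024≡374
1140 = 1024 + 64 + 32 + 16 + 4, so 595^1140 ≡ 374·1451·1180·1421·513 ≡ 917 (mod 1823)
390·917 = 357630 ≡ 322 (mod 1823)
501 ≠ 322; the check fails.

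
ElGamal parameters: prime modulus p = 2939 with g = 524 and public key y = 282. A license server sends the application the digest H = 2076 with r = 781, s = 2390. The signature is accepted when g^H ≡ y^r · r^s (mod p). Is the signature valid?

invalid

Left side g^H mod p:
524^2 = 274576 ≡ 1249
524^4 ≡ 1249^2 = 1560001 ≡ 2331
524^8 ≡ 2331^2 = 5433561 ≡ 2289
524^16 ≡ 2289^2 = 5239521 ≡ 2223
524^32 ≡ 2223^2 = 4941729 ≡ 1270
524^64 ≡ 1270^2 = 1612900 ≡ 2328
524^128 ≡ 2328^2 = 5419584 ≡ 68
524^256 ≡ 68^2 = 4624 ≡ 1685
524^512 ≡ 1685^2 = 2839225 ≡ 151
524^1024 ≡ 151^2 = 22801 ≡ 2228
524^2048 ≡ 2228^2 = 4963984 ≡ 13
2076 = 2048 + 16 + 8 + 4, so 524^2076 ≡ 13·2223·2289·2331 ≡ 1336 (mod 2939)
Right side y^r · r^s mod p:
282^2 = 79524 ≡ 171
282^4 ≡ 171^2 = 29241 ≡ 2790
282^8 ≡ 2790^2 = 7784100 ≡ 1628
282^16 ≡ 1628^2 = 2650384 ≡ 2345
282^32 ≡ 2345^2 = 5499025 ≡ 156
282^64 ≡ 156^2 = 24336 ≡ 824
282^128 ≡ 824^2 = 678976 ≡ 67
282^256 ≡ 67^2 = 4489 ≡ 1550
282^512 ≡ 1550^2 = 2402500 ≡ 1337
781 = 512 + 256 + 8 + 4 + 1, so 282^781 ≡ 1337·1550·1628·2790·282 ≡ 1345 (mod 2939)
781^2 = 609961 ≡ 1588
781^4 ≡ 1588^2 = 2521744 ≡ 82
781^8 ≡ 82^2 = 6724 ≡ 846
781^16 ≡ 846^2 = 715716 ≡ 1539
781^32 ≡ 1539^2 = 2368521 ≡ 2626
781^64 ≡ 2626^2 = 6895876 ≡ 982
781^128 ≡ 982^2 = 964324 ≡ 332
781^256 ≡ 332^2 = 110224 ≡ 1481
781^512 ≡ 1481^2 = 2193361 ≡ 867
781^1024 ≡ 867^2 = 751689 ≡ 2244
781^2048 ≡ 2244^2 = 5035536 ≡ 1029
2390 = 2048 + 256 + 64 + 16 + 4 + 2, so 781^2390 ≡ 1029·1481·982·1539·82·1588 ≡ 1853 (mod 2939)
1345·1853 = 2492285 ≡ 13 (mod 2939)
1336 ≠ 13, so verification fails.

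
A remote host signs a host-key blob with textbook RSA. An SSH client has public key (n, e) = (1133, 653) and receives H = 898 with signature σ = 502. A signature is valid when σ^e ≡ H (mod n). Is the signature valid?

invalid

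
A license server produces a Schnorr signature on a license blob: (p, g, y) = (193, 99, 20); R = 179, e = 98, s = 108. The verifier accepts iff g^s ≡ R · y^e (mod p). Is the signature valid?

valid

g^s mod p:
Squares mod 193: 99^1≡99, 99^2≡151, 99^4≡27, 99^8≡150, 99^16≡112, 99^32≡192, 99^64≡1
108 = 64 + 32 + 8 + 4, so 99^108 ≡ 1·192·150·27 ≡ 3 (mod 193)
R · y^e mod p:
Squares mod 193: 20^1≡20, 20^2≡14, 20^4≡3, 20^8≡9, 20^16≡81, 20^32≡192, 20^64≡1
98 = 64 + 32 + 2, so 20^98 ≡ 1·192·14 ≡ 179 (mod 193)
179·179 = 32041 ≡ 3 (mod 193)
3 ≡ 3 (mod 193); signature holds.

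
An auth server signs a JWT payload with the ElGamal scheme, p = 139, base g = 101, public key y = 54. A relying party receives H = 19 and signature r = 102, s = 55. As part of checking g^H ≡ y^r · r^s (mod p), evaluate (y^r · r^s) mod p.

32

54^102 mod 139 = 80
102^55 mod 139 = 56
y^r · r^s ≡ 80·56 = 4480 ≡ 32 (mod 139)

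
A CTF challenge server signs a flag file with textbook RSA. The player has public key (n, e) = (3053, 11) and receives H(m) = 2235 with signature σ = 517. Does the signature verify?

Squares mod 3053: σ^1≡517, σ^2≡1678, σ^4≡818, σ^8≡517
11 = 8 + 2 + 1, so σ^11 ≡ 517·1678·517 ≡ 818 (mod 3053)
σ^11 mod 3053 = 818, but H(m) = 2235.

does not verify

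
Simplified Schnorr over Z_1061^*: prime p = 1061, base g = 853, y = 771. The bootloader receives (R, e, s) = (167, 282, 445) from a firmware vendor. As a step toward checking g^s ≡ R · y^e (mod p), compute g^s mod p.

1029

853^2 = 727609 ≡ 824
853^4 ≡ 824^2 = 678976 ≡ 997
853^8 ≡ 997^2 = 994009 ≡ 913
853^16 ≡ 913^2 = 833569 ≡ 684
853^32 ≡ 684^2 = 467856 ≡ 1016
853^64 ≡ 1016^2 = 1032256 ≡ 964
853^128 ≡ 964^2 = 929296 ≡ 921
853^256 ≡ 921^2 = 848241 ≡ 502
445 = 256 + 128 + 32 + 16 + 8 + 4 + 1, so 853^445 ≡ 502·921·1016·684·913·997·853 ≡ 1029 (mod 1061)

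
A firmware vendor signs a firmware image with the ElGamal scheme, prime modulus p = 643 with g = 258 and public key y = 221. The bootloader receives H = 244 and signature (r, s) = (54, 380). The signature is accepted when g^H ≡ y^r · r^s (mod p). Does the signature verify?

does not verify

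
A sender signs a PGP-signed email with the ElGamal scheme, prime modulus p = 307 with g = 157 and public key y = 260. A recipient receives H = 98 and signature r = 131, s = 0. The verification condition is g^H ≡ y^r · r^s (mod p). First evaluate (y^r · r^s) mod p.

196

Squares mod 307: 260^1≡260, 260^2≡60, 260^4≡223, 260^8≡302, 260^16≡25, 260^32≡11, 260^64≡121, 260^128≡212
131 = 128 + 2 + 1, so 260^131 ≡ 212·60·260 ≡ 196 (mod 307)
131^0 mod 307 = 1
y^r · r^s ≡ 196·1 = 196 ≡ 196 (mod 307)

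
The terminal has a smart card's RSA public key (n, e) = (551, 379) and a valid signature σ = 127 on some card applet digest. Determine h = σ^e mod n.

279

Squares mod 551: σ^1≡127, σ^2≡150, σ^4≡460, σ^8≡16, σ^16≡256, σ^32≡518, σ^64≡538, σ^128≡169, σ^256≡460
379 = 256 + 64 + 32 + 16 + 8 + 2 + 1, so σ^379 ≡ 460·538·518·256·16·150·127 ≡ 279 (mod 551)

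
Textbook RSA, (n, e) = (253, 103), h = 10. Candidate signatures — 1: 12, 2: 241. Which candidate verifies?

2

Candidate 1: 12^2 = 144; 12^4 ≡ 144^2 = 20736 ≡ 243; 12^8 ≡ 243^2 = 59049 ≡ 100; 12^16 ≡ 100^2 = 10000 ≡ 133; 12^32 ≡ 133^2 = 17689 ≡ 232; 12^64 ≡ 232^2 = 53824 ≡ 188; 103 = 64 + 32 + 4 + 2 + 1, so 12^103 ≡ 188·232·243·144·12 ≡ 243 (mod 253)
Candidate 2: 241^2 = 58081 ≡ 144; 241^4 ≡ 144^2 = 20736 ≡ 243; 241^8 ≡ 243^2 = 59049 ≡ 100; 241^16 ≡ 100^2 = 10000 ≡ 133; 241^32 ≡ 133^2 = 17689 ≡ 232; 241^64 ≡ 232^2 = 53824 ≡ 188; 103 = 64 + 32 + 4 + 2 + 1, so 241^103 ≡ 188·232·243·144·241 ≡ 10 (mod 253)
  → matches h = 10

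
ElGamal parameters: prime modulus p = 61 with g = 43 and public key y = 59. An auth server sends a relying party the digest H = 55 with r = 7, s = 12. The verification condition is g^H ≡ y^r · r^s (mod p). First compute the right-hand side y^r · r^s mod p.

40

Squares mod 61: 59^1≡59, 59^2≡4, 59^4≡16
7 = 4 + 2 + 1, so 59^7 ≡ 16·4·59 ≡ 55 (mod 61)
Squares mod 61: 7^1≡7, 7^2≡49, 7^4≡22, 7^8≡57
12 = 8 + 4, so 7^12 ≡ 57·22 ≡ 34 (mod 61)
y^r · r^s ≡ 55·34 = 1870 ≡ 40 (mod 61)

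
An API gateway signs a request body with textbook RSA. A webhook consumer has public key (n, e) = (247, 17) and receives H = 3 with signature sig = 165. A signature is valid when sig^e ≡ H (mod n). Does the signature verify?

Squares mod 247: sig^1≡165, sig^2≡55, sig^4≡61, sig^8≡16, sig^16≡9
17 = 16 + 1, so sig^17 ≡ 9·165 ≡ 3 (mod 247)
3 = H, so the signature checks out.

verifies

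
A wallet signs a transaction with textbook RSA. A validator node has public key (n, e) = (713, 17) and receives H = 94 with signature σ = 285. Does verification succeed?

fails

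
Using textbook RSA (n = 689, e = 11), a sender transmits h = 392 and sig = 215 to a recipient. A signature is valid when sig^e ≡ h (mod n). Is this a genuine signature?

sig^2 ≡ 215^2 = 46225 ≡ 62
sig^4 ≡ 62^2 = 3844 ≡ 399
sig^8 ≡ 399^2 = 159201 ≡ 42
11 = 8 + 2 + 1, so sig^11 ≡ 42·62·215 ≡ 392 (mod 689)
sig^11 mod 689 = 392 matches h.

genuine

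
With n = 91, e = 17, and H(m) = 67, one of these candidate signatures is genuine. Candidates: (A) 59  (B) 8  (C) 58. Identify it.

Candidate A: Squares mod 91: 59^1≡59, 59^2≡23, 59^4≡74, 59^8≡16, 59^16≡74; 17 = 16 + 1, so 59^17 ≡ 74·59 ≡ 89 (mod 91)
Candidate B: Squares mod 91: 8^1≡8, 8^2≡64, 8^4≡1, 8^8≡1, 8^16≡1; 17 = 16 + 1, so 8^17 ≡ 1·8 ≡ 8 (mod 91)
Candidate C: Squares mod 91: 58^1≡58, 58^2≡88, 58^4≡9, 58^8≡81, 58^16≡9; 17 = 16 + 1, so 58^17 ≡ 9·58 ≡ 67 (mod 91)
  → matches H(m) = 67

C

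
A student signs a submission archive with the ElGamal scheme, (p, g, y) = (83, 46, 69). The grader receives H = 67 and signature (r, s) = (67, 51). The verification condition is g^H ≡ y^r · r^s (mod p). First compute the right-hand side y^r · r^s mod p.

69^2 = 4761 ≡ 30
69^4 ≡ 30^2 = 900 ≡ 70
69^8 ≡ 70^2 = 4900 ≡ 3
69^16 ≡ 3^2 = 9
69^32 ≡ 9^2 = 81
69^64 ≡ 81^2 = 6561 ≡ 4
67 = 64 + 2 + 1, so 69^67 ≡ 4·30·69 ≡ 63 (mod 83)
67^2 = 4489 ≡ 7
67^4 ≡ 7^2 = 49
67^8 ≡ 49^2 = 2401 ≡ 77
67^16 ≡ 77^2 = 5929 ≡ 36
67^32 ≡ 36^2 = 1296 ≡ 51
51 = 32 + 16 + 2 + 1, so 67^51 ≡ 51·36·7·67 ≡ 42 (mod 83)
y^r · r^s ≡ 63·42 = 2646 ≡ 73 (mod 83)

73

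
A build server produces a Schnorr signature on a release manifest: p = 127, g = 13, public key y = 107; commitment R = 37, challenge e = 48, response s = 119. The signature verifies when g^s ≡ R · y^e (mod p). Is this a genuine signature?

g^s mod p:
13^2 = 169 ≡ 42
13^4 ≡ 42^2 = 1764 ≡ 113
13^8 ≡ 113^2 = 12769 ≡ 69
13^16 ≡ 69^2 = 4761 ≡ 62
13^32 ≡ 62^2 = 3844 ≡ 34
13^64 ≡ 34^2 = 1156 ≡ 13
119 = 64 + 32 + 16 + 4 + 2 + 1, so 13^119 ≡ 13·34·62·113·42·13 ≡ 37 (mod 127)
R · y^e mod p:
107^2 = 11449 ≡ 19
107^4 ≡ 19^2 = 361 ≡ 107
107^8 ≡ 107^2 = 11449 ≡ 19
107^16 ≡ 19^2 = 361 ≡ 107
107^32 ≡ 107^2 = 11449 ≡ 19
48 = 32 + 16, so 107^48 ≡ 19·107 ≡ 1 (mod 127)
37·1 = 37 ≡ 37 (mod 127)
37 ≡ 37 (mod 127); signature holds.

genuine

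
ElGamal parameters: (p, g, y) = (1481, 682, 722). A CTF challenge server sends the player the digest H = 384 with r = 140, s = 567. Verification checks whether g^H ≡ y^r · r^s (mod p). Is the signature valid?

invalid

Left side g^H mod p:
682^384 mod 1481 = 800
Right side y^r · r^s mod p:
722^140 mod 1481 = 289
140^567 mod 1481 = 209
289·209 = 60401 ≡ 1161 (mod 1481)
800 ≠ 1161, so verification fails.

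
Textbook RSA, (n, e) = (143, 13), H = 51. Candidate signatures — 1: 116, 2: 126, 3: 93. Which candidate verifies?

Candidate 1: Squares mod 143: 116^1≡116, 116^2≡14, 116^4≡53, 116^8≡92; 13 = 8 + 4 + 1, so 116^13 ≡ 92·53·116 ≡ 51 (mod 143)
  → matches H = 51
Candidate 2: Squares mod 143: 126^1≡126, 126^2≡3, 126^4≡9, 126^8≡81; 13 = 8 + 4 + 1, so 126^13 ≡ 81·9·126 ≡ 48 (mod 143)
Candidate 3: Squares mod 143: 93^1≡93, 93^2≡69, 93^4≡42, 93^8≡48; 13 = 8 + 4 + 1, so 93^13 ≡ 48·42·93 ≡ 15 (mod 143)

1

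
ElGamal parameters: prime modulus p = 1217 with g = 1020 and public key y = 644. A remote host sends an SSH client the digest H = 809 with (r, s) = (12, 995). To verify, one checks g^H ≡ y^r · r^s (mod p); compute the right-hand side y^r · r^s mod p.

Squares mod 1217: 644^1≡644, 644^2≡956, 644^4≡1186, 644^8≡961
12 = 8 + 4, so 644^12 ≡ 961·1186 ≡ 634 (mod 1217)
Squares mod 1217: 12^1≡12, 12^2≡144, 12^4≡47, 12^8≡992, 12^16≡728, 12^32≡589, 12^64≡76, 12^128≡908, 12^256≡555, 12^512≡124
995 = 512 + 256 + 128 + 64 + 32 + 2 + 1, so 12^995 ≡ 124·555·908·76·589·144·12 ≡ 209 (mod 1217)
y^r · r^s ≡ 634·209 = 132506 ≡ 1070 (mod 1217)

1070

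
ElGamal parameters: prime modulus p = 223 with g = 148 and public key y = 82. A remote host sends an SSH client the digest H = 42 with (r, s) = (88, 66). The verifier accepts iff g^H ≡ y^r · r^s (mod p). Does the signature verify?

Left side g^H mod p:
Squares mod 223: 148^1≡148, 148^2≡50, 148^4≡47, 148^8≡202, 148^16≡218, 148^32≡25
42 = 32 + 8 + 2, so 148^42 ≡ 25·202·50 ≡ 64 (mod 223)
Right side y^r · r^s mod p:
Squares mod 223: 82^1≡82, 82^2≡34, 82^4≡41, 82^8≡120, 82^16≡128, 82^32≡105, 82^64≡98
88 = 64 + 16 + 8, so 82^88 ≡ 98·128·120 ≡ 30 (mod 223)
Squares mod 223: 88^1≡88, 88^2≡162, 88^4≡153, 88^8≡217, 88^16≡36, 88^32≡181, 88^64≡203
66 = 64 + 2, so 88^66 ≡ 203·162 ≡ 105 (mod 223)
30·105 = 3150 ≡ 28 (mod 223)
64 ≠ 28, so verification fails.

does not verify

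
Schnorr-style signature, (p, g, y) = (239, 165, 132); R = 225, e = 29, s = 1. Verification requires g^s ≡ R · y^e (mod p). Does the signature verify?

does not verify

g^s mod p:
165^1 mod 239 = 165
R · y^e mod p:
132^29 mod 239 = 6
225·6 = 1350 ≡ 155 (mod 239)
165 ≠ 155; the check fails.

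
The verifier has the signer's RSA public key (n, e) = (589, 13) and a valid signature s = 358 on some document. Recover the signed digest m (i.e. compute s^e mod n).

499

s^2 ≡ 358^2 = 128164 ≡ 351
s^4 ≡ 351^2 = 123201 ≡ 100
s^8 ≡ 100^2 = 10000 ≡ 576
13 = 8 + 4 + 1, so s^13 ≡ 576·100·358 ≡ 499 (mod 589)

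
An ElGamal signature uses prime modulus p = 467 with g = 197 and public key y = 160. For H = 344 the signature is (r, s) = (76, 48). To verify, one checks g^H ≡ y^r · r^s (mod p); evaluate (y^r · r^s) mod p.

363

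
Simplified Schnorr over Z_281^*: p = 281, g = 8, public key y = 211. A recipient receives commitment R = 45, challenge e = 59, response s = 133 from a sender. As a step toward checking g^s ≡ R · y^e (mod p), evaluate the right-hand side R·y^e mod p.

195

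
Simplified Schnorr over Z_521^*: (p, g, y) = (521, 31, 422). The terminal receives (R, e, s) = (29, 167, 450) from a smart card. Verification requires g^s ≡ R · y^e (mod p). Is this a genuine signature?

genuine

g^s mod p:
31^2 = 961 ≡ 440
31^4 ≡ 440^2 = 193600 ≡ 309
31^8 ≡ 309^2 = 95481 ≡ 138
31^16 ≡ 138^2 = 19044 ≡ 288
31^32 ≡ 288^2 = 82944 ≡ 105
31^64 ≡ 105^2 = 11025 ≡ 84
31^128 ≡ 84^2 = 7056 ≡ 283
31^256 ≡ 283^2 = 80089 ≡ 376
450 = 256 + 128 + 64 + 2, so 31^450 ≡ 376·283·84·440 ≡ 324 (mod 521)
R · y^e mod p:
422^2 = 178084 ≡ 423
422^4 ≡ 423^2 = 178929 ≡ 226
422^8 ≡ 226^2 = 51076 ≡ 18
422^16 ≡ 18^2 = 324
422^32 ≡ 324^2 = 104976 ≡ 255
422^64 ≡ 255^2 = 65025 ≡ 421
422^128 ≡ 421^2 = 177241 ≡ 101
167 = 128 + 32 + 4 + 2 + 1, so 422^167 ≡ 101·255·226·423·422 ≡ 101 (mod 521)
29·101 = 2929 ≡ 324 (mod 521)
324 ≡ 324 (mod 521); signature holds.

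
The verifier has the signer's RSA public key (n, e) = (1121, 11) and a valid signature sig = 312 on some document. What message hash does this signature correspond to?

145

Squares mod 1121: sig^1≡312, sig^2≡938, sig^4≡980, sig^8≡824
11 = 8 + 2 + 1, so sig^11 ≡ 824·938·312 ≡ 145 (mod 1121)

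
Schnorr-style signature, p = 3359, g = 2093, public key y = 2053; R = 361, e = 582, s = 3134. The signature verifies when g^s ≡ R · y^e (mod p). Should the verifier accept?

accept

g^s mod p:
2093^2 = 4380649 ≡ 513
2093^4 ≡ 513^2 = 263169 ≡ 1167
2093^8 ≡ 1167^2 = 1361889 ≡ 1494
2093^16 ≡ 1494^2 = 2232036 ≡ 1660
2093^32 ≡ 1660^2 = 2755600 ≡ 1220
2093^64 ≡ 1220^2 = 1488400 ≡ 363
2093^128 ≡ 363^2 = 131769 ≡ 768
2093^256 ≡ 768^2 = 589824 ≡ 1999
2093^512 ≡ 1999^2 = 3996001 ≡ 2150
2093^1024 ≡ 2150^2 = 4622500 ≡ 516
2093^2048 ≡ 516^2 = 266256 ≡ 895
3134 = 2048 + 1024 + 32 + 16 + 8 + 4 + 2, so 2093^3134 ≡ 895·516·1220·1660·1494·1167·513 ≡ 1728 (mod 3359)
R · y^e mod p:
2053^2 = 4214809 ≡ 2623
2053^4 ≡ 2623^2 = 6880129 ≡ 897
2053^8 ≡ 897^2 = 804609 ≡ 1808
2053^16 ≡ 1808^2 = 3268864 ≡ 557
2053^32 ≡ 557^2 = 310249 ≡ 1221
2053^64 ≡ 1221^2 = 1490841 ≡ 2804
2053^128 ≡ 2804^2 = 7862416 ≡ 2356
2053^256 ≡ 2356^2 = 5550736 ≡ 1668
2053^512 ≡ 1668^2 = 2782224 ≡ 972
582 = 512 + 64 + 4 + 2, so 2053^582 ≡ 972·2804·897·2623 ≡ 1019 (mod 3359)
361·1019 = 367859 ≡ 1728 (mod 3359)
1728 ≡ 1728 (mod 3359); signature holds.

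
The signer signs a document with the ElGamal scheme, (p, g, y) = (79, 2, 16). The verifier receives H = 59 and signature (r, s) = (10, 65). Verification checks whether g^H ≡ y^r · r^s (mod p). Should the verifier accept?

reject

Left side g^H mod p:
Squares mod 79: 2^1≡2, 2^2≡4, 2^4≡16, 2^8≡19, 2^16≡45, 2^32≡50
59 = 32 + 16 + 8 + 2 + 1, so 2^59 ≡ 50·45·19·4·2 ≡ 9 (mod 79)
Right side y^r · r^s mod p:
Squares mod 79: 16^1≡16, 16^2≡19, 16^4≡45, 16^8≡50
10 = 8 + 2, so 16^10 ≡ 50·19 ≡ 2 (mod 79)
Squares mod 79: 10^1≡10, 10^2≡21, 10^4≡46, 10^8≡62, 10^16≡52, 10^32≡18, 10^64≡8
65 = 64 + 1, so 10^65 ≡ 8·10 ≡ 1 (mod 79)
2·1 = 2 ≡ 2 (mod 79)
9 ≠ 2, so verification fails.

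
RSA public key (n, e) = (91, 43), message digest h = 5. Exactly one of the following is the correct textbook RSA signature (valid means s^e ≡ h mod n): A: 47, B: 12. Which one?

A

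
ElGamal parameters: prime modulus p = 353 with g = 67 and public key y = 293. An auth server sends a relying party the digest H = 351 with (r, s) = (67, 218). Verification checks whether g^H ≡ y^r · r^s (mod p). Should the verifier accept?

reject

Left side g^H mod p:
Squares mod 353: 67^1≡67, 67^2≡253, 67^4≡116, 67^8≡42, 67^16≡352, 67^32≡1, 67^64≡1, 67^128≡1, 67^256≡1
351 = 256 + 64 + 16 + 8 + 4 + 2 + 1, so 67^351 ≡ 1·1·352·42·116·253·67 ≡ 137 (mod 353)
Right side y^r · r^s mod p:
Squares mod 353: 293^1≡293, 293^2≡70, 293^4≡311, 293^8≡352, 293^16≡1, 293^32≡1, 293^64≡1
67 = 64 + 2 + 1, so 293^67 ≡ 1·70·293 ≡ 36 (mod 353)
Squares mod 353: 67^1≡67, 67^2≡253, 67^4≡116, 67^8≡42, 67^16≡352, 67^32≡1, 67^64≡1, 67^128≡1
218 = 128 + 64 + 16 + 8 + 2, so 67^218 ≡ 1·1·352·42·253 ≡ 317 (mod 353)
36·317 = 11412 ≡ 116 (mod 353)
137 ≠ 116, so verification fails.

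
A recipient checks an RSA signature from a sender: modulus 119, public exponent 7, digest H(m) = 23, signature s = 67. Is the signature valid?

s^2 ≡ 67^2 = 4489 ≡ 86
s^4 ≡ 86^2 = 7396 ≡ 18
7 = 4 + 2 + 1, so s^7 ≡ 18·86·67 ≡ 67 (mod 119)
The recovered value 67 does not match the digest 23.

invalid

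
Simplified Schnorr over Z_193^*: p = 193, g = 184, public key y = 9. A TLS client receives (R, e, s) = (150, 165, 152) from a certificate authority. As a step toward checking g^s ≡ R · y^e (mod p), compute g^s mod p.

1

184^2 = 33856 ≡ 81
184^4 ≡ 81^2 = 6561 ≡ 192
184^8 ≡ 192^2 = 36864 ≡ 1
184^16 ≡ 1^2 = 1
184^32 ≡ 1^2 = 1
184^64 ≡ 1^2 = 1
184^128 ≡ 1^2 = 1
152 = 128 + 16 + 8, so 184^152 ≡ 1·1·1 ≡ 1 (mod 193)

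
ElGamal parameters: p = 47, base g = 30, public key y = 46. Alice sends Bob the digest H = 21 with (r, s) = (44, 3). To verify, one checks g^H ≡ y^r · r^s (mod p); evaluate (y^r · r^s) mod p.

Squares mod 47: 46^1≡46, 46^2≡1, 46^4≡1, 46^8≡1, 46^16≡1, 46^32≡1
44 = 32 + 8 + 4, so 46^44 ≡ 1·1·1 ≡ 1 (mod 47)
Squares mod 47: 44^1≡44, 44^2≡9
3 = 2 + 1, so 44^3 ≡ 9·44 ≡ 20 (mod 47)
y^r · r^s ≡ 1·20 = 20 ≡ 20 (mod 47)

20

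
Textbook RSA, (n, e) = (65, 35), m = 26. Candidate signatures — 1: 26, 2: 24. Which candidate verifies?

1

Candidate 1: 26^2 = 676 ≡ 26; 26^4 ≡ 26^2 = 676 ≡ 26; 26^8 ≡ 26^2 = 676 ≡ 26; 26^16 ≡ 26^2 = 676 ≡ 26; 26^32 ≡ 26^2 = 676 ≡ 26; 35 = 32 + 2 + 1, so 26^35 ≡ 26·26·26 ≡ 26 (mod 65)
  → matches m = 26
Candidate 2: 24^2 = 576 ≡ 56; 24^4 ≡ 56^2 = 3136 ≡ 16; 24^8 ≡ 16^2 = 256 ≡ 61; 24^16 ≡ 61^2 = 3721 ≡ 16; 24^32 ≡ 16^2 = 256 ≡ 61; 35 = 32 + 2 + 1, so 24^35 ≡ 61·56·24 ≡ 19 (mod 65)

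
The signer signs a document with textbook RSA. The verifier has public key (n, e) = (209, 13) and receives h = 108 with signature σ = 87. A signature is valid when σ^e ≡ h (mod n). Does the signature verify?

does not verify

σ^2 ≡ 87^2 = 7569 ≡ 45
σ^4 ≡ 45^2 = 2025 ≡ 144
σ^8 ≡ 144^2 = 20736 ≡ 45
13 = 8 + 4 + 1, so σ^13 ≡ 45·144·87 ≡ 87 (mod 209)
87 ≠ 108, so verification fails.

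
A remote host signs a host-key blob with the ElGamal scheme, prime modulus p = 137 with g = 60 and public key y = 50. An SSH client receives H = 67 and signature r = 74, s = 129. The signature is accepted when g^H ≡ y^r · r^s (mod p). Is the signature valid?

valid

Left side g^H mod p:
Squares mod 137: 60^1≡60, 60^2≡38, 60^4≡74, 60^8≡133, 60^16≡16, 60^32≡119, 60^64≡50
67 = 64 + 2 + 1, so 60^67 ≡ 50·38·60 ≡ 16 (mod 137)
Right side y^r · r^s mod p:
Squares mod 137: 50^1≡50, 50^2≡34, 50^4≡60, 50^8≡38, 50^16≡74, 50^32≡133, 50^64≡16
74 = 64 + 8 + 2, so 50^74 ≡ 16·38·34 ≡ 122 (mod 137)
Squares mod 137: 74^1≡74, 74^2≡133, 74^4≡16, 74^8≡119, 74^16≡50, 74^32≡34, 74^64≡60, 74^128≡38
129 = 128 + 1, so 74^129 ≡ 38·74 ≡ 72 (mod 137)
122·72 = 8784 ≡ 16 (mod 137)
16 ≡ 16 (mod 137), so the signature is genuine.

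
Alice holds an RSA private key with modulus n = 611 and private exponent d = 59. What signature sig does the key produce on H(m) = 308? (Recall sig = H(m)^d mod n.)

(H(m))^59 mod 611 = 510

510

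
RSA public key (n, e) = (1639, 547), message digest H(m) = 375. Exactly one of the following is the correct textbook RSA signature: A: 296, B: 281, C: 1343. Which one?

C

Candidate A: Squares mod 1639: 296^1≡296, 296^2≡749, 296^4≡463, 296^8≡1299, 296^16≡870, 296^32≡1321, 296^64≡1145, 296^128≡1464, 296^256≡1123, 296^512≡738; 547 = 512 + 32 + 2 + 1, so 296^547 ≡ 738·1321·749·296 ≡ 1264 (mod 1639)
Candidate B: Squares mod 1639: 281^1≡281, 281^2≡289, 281^4≡1571, 281^8≡1346, 281^16≡621, 281^32≡476, 281^64≡394, 281^128≡1170, 281^256≡335, 281^512≡773; 547 = 512 + 32 + 2 + 1, so 281^547 ≡ 773·476·289·281 ≡ 1460 (mod 1639)
Candidate C: Squares mod 1639: 1343^1≡1343, 1343^2≡749, 1343^4≡463, 1343^8≡1299, 1343^16≡870, 1343^32≡1321, 1343^64≡1145, 1343^128≡1464, 1343^256≡1123, 1343^512≡738; 547 = 512 + 32 + 2 + 1, so 1343^547 ≡ 738·1321·749·1343 ≡ 375 (mod 1639)
  → matches H(m) = 375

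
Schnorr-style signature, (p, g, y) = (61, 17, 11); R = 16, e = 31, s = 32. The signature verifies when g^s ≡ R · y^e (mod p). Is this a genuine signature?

g^s mod p:
17^2 = 289 ≡ 45
17^4 ≡ 45^2 = 2025 ≡ 12
17^8 ≡ 12^2 = 144 ≡ 22
17^16 ≡ 22^2 = 484 ≡ 57
17^32 ≡ 57^2 = 3249 ≡ 16
R · y^e mod p:
11^2 = 121 ≡ 60
11^4 ≡ 60^2 = 3600 ≡ 1
11^8 ≡ 1^2 = 1
11^16 ≡ 1^2 = 1
31 = 16 + 8 + 4 + 2 + 1, so 11^31 ≡ 1·1·1·60·11 ≡ 50 (mod 61)
16·50 = 800 ≡ 7 (mod 61)
16 ≠ 7; the check fails.

forged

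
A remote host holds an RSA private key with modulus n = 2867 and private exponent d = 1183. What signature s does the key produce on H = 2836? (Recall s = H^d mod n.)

2762

H^2 ≡ 2836^2 = 8042896 ≡ 961
H^4 ≡ 961^2 = 923521 ≡ 347
H^8 ≡ 347^2 = 120409 ≡ 2862
H^16 ≡ 2862^2 = 8191044 ≡ 25
H^32 ≡ 25^2 = 625
H^64 ≡ 625^2 = 390625 ≡ 713
H^128 ≡ 713^2 = 508369 ≡ 910
H^256 ≡ 910^2 = 828100 ≡ 2404
H^512 ≡ 2404^2 = 5779216 ≡ 2211
H^1024 ≡ 2211^2 = 4888521 ≡ 286
1183 = 1024 + 128 + 16 + 8 + 4 + 2 + 1, so H^1183 ≡ 286·910·25·2862·347·961·2836 ≡ 2762 (mod 2867)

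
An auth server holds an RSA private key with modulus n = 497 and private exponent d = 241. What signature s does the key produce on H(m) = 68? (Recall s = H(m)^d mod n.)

362

(H(m))^2 ≡ 68^2 = 4624 ≡ 151
(H(m))^4 ≡ 151^2 = 22801 ≡ 436
(H(m))^8 ≡ 436^2 = 190096 ≡ 242
(H(m))^16 ≡ 242^2 = 58564 ≡ 415
(H(m))^32 ≡ 415^2 = 172225 ≡ 263
(H(m))^64 ≡ 263^2 = 69169 ≡ 86
(H(m))^128 ≡ 86^2 = 7396 ≡ 438
241 = 128 + 64 + 32 + 16 + 1, so (H(m))^241 ≡ 438·86·263·415·68 ≡ 362 (mod 497)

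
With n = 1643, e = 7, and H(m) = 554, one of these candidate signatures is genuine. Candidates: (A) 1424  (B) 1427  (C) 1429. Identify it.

Candidate A: 1424^7 mod 1643 = 554
  → matches H(m) = 554
Candidate B: 1427^7 mod 1643 = 311
Candidate C: 1429^7 mod 1643 = 296

A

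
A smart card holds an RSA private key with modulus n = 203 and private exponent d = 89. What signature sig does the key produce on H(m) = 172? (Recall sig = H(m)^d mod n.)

(H(m))^2 ≡ 172^2 = 29584 ≡ 149
(H(m))^4 ≡ 149^2 = 22201 ≡ 74
(H(m))^8 ≡ 74^2 = 5476 ≡ 198
(H(m))^16 ≡ 198^2 = 39204 ≡ 25
(H(m))^32 ≡ 25^2 = 625 ≡ 16
(H(m))^64 ≡ 16^2 = 256 ≡ 53
89 = 64 + 16 + 8 + 1, so (H(m))^89 ≡ 53·25·198·172 ≡ 142 (mod 203)

142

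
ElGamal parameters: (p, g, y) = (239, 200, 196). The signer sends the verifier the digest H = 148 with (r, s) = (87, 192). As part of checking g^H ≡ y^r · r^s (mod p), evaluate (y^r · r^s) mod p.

Squares mod 239: 196^1≡196, 196^2≡176, 196^4≡145, 196^8≡232, 196^16≡49, 196^32≡11, 196^64≡121
87 = 64 + 16 + 4 + 2 + 1, so 196^87 ≡ 121·49·145·176·196 ≡ 87 (mod 239)
Squares mod 239: 87^1≡87, 87^2≡160, 87^4≡27, 87^8≡12, 87^16≡144, 87^32≡182, 87^64≡142, 87^128≡88
192 = 128 + 64, so 87^192 ≡ 88·142 ≡ 68 (mod 239)
y^r · r^s ≡ 87·68 = 5916 ≡ 180 (mod 239)

180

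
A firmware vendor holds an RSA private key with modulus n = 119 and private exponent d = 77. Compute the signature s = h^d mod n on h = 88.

h^2 ≡ 88^2 = 7744 ≡ 9
h^4 ≡ 9^2 = 81
h^8 ≡ 81^2 = 6561 ≡ 16
h^16 ≡ 16^2 = 256 ≡ 18
h^32 ≡ 18^2 = 324 ≡ 86
h^64 ≡ 86^2 = 7396 ≡ 18
77 = 64 + 8 + 4 + 1, so h^77 ≡ 18·16·81·88 ≡ 114 (mod 119)

114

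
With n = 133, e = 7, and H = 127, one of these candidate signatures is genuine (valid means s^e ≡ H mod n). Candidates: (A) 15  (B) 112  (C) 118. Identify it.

A

Candidate A: Squares mod 133: 15^1≡15, 15^2≡92, 15^4≡85; 7 = 4 + 2 + 1, so 15^7 ≡ 85·92·15 ≡ 127 (mod 133)
  → matches H = 127
Candidate B: Squares mod 133: 112^1≡112, 112^2≡42, 112^4≡35; 7 = 4 + 2 + 1, so 112^7 ≡ 35·42·112 ≡ 119 (mod 133)
Candidate C: Squares mod 133: 118^1≡118, 118^2≡92, 118^4≡85; 7 = 4 + 2 + 1, so 118^7 ≡ 85·92·118 ≡ 6 (mod 133)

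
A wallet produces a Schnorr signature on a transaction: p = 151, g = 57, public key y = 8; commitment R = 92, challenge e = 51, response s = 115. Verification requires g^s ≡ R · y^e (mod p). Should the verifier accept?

g^s mod p:
57^2 = 3249 ≡ 78
57^4 ≡ 78^2 = 6084 ≡ 44
57^8 ≡ 44^2 = 1936 ≡ 124
57^16 ≡ 124^2 = 15376 ≡ 125
57^32 ≡ 125^2 = 15625 ≡ 72
57^64 ≡ 72^2 = 5184 ≡ 50
115 = 64 + 32 + 16 + 2 + 1, so 57^115 ≡ 50·72·125·78·57 ≡ 132 (mod 151)
R · y^e mod p:
8^2 = 64
8^4 ≡ 64^2 = 4096 ≡ 19
8^8 ≡ 19^2 = 361 ≡ 59
8^16 ≡ 59^2 = 3481 ≡ 8
8^32 ≡ 8^2 = 64
51 = 32 + 16 + 2 + 1, so 8^51 ≡ 64·8·64·8 ≡ 8 (mod 151)
92·8 = 736 ≡ 132 (mod 151)
132 ≡ 132 (mod 151); signature holds.

accept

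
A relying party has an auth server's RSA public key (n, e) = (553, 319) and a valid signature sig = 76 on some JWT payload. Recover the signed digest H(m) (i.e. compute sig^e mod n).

104

Squares mod 553: sig^1≡76, sig^2≡246, sig^4≡239, sig^8≡162, sig^16≡253, sig^32≡414, sig^64≡519, sig^128≡50, sig^256≡288
319 = 256 + 32 + 16 + 8 + 4 + 2 + 1, so sig^319 ≡ 288·414·253·162·239·246·76 ≡ 104 (mod 553)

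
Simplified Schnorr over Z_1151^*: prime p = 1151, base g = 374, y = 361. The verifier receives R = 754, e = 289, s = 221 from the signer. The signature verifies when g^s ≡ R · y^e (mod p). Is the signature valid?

g^s mod p:
374^2 = 139876 ≡ 605
374^4 ≡ 605^2 = 366025 ≡ 7
374^8 ≡ 7^2 = 49
374^16 ≡ 49^2 = 2401 ≡ 99
374^32 ≡ 99^2 = 9801 ≡ 593
374^64 ≡ 593^2 = 351649 ≡ 594
374^128 ≡ 594^2 = 352836 ≡ 630
221 = 128 + 64 + 16 + 8 + 4 + 1, so 374^221 ≡ 630·594·99·49·7·374 ≡ 908 (mod 1151)
R · y^e mod p:
361^2 = 130321 ≡ 258
361^4 ≡ 258^2 = 66564 ≡ 957
361^8 ≡ 957^2 = 915849 ≡ 804
361^16 ≡ 804^2 = 646416 ≡ 705
361^32 ≡ 705^2 = 497025 ≡ 944
361^64 ≡ 944^2 = 891136 ≡ 262
361^128 ≡ 262^2 = 68644 ≡ 735
361^256 ≡ 735^2 = 540225 ≡ 406
289 = 256 + 32 + 1, so 361^289 ≡ 406·944·361 ≡ 47 (mod 1151)
754·47 = 35438 ≡ 908 (mod 1151)
908 ≡ 908 (mod 1151); signature holds.

valid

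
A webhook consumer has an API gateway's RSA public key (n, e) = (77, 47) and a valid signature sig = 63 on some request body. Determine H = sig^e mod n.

sig^2 ≡ 63^2 = 3969 ≡ 42
sig^4 ≡ 42^2 = 1764 ≡ 70
sig^8 ≡ 70^2 = 4900 ≡ 49
sig^16 ≡ 49^2 = 2401 ≡ 14
sig^32 ≡ 14^2 = 196 ≡ 42
47 = 32 + 8 + 4 + 2 + 1, so sig^47 ≡ 42·49·70·42·63 ≡ 35 (mod 77)

35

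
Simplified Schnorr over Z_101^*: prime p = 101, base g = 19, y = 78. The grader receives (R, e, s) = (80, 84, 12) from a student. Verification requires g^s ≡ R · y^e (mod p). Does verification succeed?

passes

g^s mod p:
Squares mod 101: 19^1≡19, 19^2≡58, 19^4≡31, 19^8≡52
12 = 8 + 4, so 19^12 ≡ 52·31 ≡ 97 (mod 101)
R · y^e mod p:
Squares mod 101: 78^1≡78, 78^2≡24, 78^4≡71, 78^8≡92, 78^16≡81, 78^32≡97, 78^64≡16
84 = 64 + 16 + 4, so 78^84 ≡ 16·81·71 ≡ 5 (mod 101)
80·5 = 400 ≡ 97 (mod 101)
97 ≡ 97 (mod 101); signature holds.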